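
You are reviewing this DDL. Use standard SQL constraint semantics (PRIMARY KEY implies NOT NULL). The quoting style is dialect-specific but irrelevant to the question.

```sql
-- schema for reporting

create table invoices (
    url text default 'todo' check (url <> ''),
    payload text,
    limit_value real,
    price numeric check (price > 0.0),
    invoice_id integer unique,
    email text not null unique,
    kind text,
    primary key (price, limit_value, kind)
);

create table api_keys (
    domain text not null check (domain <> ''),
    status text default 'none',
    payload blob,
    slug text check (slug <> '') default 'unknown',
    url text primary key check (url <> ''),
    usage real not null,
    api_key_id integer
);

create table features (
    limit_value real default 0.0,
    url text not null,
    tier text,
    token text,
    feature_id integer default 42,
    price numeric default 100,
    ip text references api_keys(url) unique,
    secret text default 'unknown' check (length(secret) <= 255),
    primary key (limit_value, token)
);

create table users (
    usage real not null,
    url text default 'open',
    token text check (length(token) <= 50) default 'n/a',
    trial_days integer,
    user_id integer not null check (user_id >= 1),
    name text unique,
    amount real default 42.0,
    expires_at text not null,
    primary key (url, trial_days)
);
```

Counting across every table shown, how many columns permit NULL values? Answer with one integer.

invoices: 3 nullable (url, payload, invoice_id — PK (price, limit_value, kind) and explicit NOT NULL columns excluded).
api_keys: 4 nullable (status, payload, slug, api_key_id — PK (url) and explicit NOT NULL columns excluded).
features: 5 nullable (tier, feature_id, price, ip, secret — PK (limit_value, token) and explicit NOT NULL columns excluded).
users: 3 nullable (token, name, amount — PK (url, trial_days) and explicit NOT NULL columns excluded).
Total: 3 + 4 + 5 + 3 = 15.

15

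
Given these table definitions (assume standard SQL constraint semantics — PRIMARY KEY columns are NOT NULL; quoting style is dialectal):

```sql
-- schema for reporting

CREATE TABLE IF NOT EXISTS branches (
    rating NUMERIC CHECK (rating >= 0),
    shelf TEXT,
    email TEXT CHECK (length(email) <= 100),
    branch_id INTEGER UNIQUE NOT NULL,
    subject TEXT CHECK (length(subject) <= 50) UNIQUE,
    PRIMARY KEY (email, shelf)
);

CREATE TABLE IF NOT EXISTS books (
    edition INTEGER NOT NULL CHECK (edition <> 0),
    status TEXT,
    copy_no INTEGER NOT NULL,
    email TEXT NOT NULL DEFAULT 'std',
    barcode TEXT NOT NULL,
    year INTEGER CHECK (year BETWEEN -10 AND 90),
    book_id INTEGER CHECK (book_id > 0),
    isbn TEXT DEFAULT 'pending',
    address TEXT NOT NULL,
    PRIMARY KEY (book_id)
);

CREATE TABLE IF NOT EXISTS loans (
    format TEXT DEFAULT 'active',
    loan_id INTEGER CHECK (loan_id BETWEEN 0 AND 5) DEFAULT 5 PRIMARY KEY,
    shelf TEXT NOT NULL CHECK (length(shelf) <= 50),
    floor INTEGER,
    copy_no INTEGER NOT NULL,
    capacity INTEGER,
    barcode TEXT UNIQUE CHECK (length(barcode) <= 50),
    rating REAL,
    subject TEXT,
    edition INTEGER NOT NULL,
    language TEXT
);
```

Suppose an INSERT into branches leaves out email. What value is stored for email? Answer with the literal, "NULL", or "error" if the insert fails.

error

email has no DEFAULT clause.
Omitting it would insert NULL, but it is part of the PRIMARY KEY, so the INSERT fails.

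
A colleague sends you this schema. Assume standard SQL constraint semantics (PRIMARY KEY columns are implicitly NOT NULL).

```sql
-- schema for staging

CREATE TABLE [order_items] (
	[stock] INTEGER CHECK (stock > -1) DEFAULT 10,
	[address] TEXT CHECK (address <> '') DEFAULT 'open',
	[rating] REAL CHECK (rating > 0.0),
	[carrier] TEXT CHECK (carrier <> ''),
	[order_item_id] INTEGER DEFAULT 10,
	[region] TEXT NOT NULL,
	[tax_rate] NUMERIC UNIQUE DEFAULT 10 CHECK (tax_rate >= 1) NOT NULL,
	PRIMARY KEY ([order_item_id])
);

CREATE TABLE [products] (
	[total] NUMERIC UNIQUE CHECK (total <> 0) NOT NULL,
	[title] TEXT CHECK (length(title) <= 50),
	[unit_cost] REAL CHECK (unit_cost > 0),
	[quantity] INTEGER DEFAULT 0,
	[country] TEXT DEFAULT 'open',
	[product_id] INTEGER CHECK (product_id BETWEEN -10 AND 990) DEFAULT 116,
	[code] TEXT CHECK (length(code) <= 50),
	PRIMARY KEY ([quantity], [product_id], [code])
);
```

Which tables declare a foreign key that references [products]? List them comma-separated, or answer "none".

No REFERENCES clause anywhere in the schema names products.

none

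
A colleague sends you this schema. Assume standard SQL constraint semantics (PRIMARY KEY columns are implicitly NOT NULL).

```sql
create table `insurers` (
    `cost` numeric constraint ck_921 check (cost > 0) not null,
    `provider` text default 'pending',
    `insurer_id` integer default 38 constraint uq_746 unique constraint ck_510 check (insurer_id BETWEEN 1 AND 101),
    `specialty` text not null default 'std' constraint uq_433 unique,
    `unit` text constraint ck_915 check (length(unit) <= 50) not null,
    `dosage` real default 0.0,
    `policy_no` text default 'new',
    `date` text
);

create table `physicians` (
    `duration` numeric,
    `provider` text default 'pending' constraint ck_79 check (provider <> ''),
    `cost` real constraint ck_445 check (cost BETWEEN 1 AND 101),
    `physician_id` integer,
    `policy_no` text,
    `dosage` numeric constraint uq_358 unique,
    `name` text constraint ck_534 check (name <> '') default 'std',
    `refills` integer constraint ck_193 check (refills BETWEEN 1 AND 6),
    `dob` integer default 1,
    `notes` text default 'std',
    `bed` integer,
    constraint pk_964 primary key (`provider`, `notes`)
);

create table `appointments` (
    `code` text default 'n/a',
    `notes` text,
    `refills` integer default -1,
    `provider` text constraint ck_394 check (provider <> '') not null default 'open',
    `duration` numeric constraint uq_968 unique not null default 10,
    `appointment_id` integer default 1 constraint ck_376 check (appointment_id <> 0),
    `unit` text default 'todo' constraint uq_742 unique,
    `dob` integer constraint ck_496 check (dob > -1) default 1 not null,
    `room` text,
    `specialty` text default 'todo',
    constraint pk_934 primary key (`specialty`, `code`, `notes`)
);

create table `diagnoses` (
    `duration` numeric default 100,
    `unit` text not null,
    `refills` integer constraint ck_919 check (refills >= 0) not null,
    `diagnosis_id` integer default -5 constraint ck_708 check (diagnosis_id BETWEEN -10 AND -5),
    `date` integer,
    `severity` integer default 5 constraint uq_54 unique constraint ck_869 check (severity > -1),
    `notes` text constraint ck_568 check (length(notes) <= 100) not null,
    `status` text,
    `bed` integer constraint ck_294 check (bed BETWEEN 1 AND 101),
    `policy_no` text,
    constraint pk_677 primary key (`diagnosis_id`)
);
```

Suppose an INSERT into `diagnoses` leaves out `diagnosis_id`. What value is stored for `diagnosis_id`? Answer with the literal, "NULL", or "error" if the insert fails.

diagnosis_id has an explicit DEFAULT -5.
When the column is omitted from an INSERT, that default is used.

-5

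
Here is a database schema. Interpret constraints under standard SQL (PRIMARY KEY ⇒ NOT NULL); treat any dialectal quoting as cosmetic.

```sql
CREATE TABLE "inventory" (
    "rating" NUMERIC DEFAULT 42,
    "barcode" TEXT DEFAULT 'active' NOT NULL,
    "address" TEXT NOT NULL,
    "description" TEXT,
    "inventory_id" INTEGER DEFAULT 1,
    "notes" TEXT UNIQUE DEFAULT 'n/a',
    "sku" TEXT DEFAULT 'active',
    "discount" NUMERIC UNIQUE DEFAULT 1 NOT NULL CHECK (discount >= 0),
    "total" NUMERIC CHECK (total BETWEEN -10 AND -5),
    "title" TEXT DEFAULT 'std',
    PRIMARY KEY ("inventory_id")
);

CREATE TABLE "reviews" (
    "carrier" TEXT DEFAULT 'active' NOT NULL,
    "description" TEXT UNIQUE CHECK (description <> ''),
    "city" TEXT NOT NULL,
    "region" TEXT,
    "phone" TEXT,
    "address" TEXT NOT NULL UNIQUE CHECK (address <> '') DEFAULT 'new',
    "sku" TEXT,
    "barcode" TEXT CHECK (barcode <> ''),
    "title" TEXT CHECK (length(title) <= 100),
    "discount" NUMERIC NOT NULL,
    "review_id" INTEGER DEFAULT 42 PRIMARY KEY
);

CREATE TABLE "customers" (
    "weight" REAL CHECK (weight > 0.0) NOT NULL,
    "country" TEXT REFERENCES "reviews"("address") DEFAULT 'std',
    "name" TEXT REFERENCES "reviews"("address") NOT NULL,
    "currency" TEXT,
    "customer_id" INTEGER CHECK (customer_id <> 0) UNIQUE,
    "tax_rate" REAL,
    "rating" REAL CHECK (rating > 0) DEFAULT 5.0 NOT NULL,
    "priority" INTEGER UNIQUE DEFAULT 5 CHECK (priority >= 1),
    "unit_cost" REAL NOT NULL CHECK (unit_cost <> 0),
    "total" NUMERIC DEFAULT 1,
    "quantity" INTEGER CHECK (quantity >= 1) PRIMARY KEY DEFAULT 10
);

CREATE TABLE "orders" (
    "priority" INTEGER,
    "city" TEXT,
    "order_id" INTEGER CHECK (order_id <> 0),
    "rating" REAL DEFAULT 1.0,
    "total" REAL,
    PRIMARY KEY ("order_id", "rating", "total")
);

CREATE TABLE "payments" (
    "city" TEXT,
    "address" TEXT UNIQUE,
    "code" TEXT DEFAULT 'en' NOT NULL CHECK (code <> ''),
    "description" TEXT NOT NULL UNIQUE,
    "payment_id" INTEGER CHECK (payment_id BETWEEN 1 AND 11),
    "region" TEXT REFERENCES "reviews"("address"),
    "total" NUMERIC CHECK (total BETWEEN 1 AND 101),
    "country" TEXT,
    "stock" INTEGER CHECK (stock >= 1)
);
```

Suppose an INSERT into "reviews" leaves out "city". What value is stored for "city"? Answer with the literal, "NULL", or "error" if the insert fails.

error

city has no DEFAULT clause.
Omitting it would insert NULL, but it is declared NOT NULL, so the INSERT fails.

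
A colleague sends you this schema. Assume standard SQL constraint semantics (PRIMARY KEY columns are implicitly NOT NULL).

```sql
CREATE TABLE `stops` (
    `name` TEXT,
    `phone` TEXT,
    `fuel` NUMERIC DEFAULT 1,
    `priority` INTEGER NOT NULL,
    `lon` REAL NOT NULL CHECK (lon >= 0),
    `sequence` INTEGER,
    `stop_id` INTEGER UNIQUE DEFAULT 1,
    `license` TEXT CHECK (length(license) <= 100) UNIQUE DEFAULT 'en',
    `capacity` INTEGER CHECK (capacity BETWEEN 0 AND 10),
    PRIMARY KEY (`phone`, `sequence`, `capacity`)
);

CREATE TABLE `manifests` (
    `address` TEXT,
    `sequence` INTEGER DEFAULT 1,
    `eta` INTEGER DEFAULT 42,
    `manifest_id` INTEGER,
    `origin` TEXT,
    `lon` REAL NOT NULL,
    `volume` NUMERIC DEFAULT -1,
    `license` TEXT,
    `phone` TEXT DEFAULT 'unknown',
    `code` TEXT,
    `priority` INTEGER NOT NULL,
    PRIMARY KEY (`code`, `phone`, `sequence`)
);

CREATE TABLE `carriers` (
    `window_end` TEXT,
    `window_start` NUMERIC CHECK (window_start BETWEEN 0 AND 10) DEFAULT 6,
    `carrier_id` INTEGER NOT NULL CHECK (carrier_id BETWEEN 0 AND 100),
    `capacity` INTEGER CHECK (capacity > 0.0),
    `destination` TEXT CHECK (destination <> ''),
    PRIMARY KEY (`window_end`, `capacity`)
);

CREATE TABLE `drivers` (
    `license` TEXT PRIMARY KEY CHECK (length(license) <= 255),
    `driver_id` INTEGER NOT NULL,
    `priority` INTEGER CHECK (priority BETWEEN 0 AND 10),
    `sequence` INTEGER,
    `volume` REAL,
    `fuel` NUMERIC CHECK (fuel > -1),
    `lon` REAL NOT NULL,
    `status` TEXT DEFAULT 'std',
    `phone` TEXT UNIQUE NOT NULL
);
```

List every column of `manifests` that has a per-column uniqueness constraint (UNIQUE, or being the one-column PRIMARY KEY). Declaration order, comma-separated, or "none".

- address: no UNIQUE or single-column PK constraint.
- sequence: part of a composite PRIMARY KEY — only the tuple is unique, not this column on its own.
- eta: no UNIQUE or single-column PK constraint.
- manifest_id: no UNIQUE or single-column PK constraint.
- origin: no UNIQUE or single-column PK constraint.
- lon: no UNIQUE or single-column PK constraint.
- volume: no UNIQUE or single-column PK constraint.
- license: no UNIQUE or single-column PK constraint.
- phone: part of a composite PRIMARY KEY — only the tuple is unique, not this column on its own.
- code: part of a composite PRIMARY KEY — only the tuple is unique, not this column on its own.
- priority: no UNIQUE or single-column PK constraint.

none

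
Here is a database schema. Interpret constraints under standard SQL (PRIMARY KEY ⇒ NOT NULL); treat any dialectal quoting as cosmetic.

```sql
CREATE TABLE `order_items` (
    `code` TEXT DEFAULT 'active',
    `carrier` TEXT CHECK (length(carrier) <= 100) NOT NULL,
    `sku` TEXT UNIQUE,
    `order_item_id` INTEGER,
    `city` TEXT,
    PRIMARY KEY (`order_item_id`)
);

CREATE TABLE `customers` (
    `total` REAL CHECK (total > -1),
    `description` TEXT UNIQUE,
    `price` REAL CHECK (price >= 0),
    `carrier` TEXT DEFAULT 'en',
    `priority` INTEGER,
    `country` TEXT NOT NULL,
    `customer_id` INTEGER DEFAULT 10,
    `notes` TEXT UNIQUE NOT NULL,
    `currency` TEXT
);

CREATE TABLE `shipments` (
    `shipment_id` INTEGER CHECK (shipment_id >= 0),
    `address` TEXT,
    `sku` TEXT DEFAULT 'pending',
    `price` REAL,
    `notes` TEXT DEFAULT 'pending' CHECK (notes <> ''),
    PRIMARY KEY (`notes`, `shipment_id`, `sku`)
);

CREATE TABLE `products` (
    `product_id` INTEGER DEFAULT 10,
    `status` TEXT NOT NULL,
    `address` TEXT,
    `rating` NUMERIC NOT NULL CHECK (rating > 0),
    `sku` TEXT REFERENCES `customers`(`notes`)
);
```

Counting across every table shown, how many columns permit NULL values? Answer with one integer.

15

order_items: 3 nullable (code, sku, city — PK (order_item_id) and explicit NOT NULL columns excluded).
customers: 7 nullable (total, description, price, carrier, priority, customer_id, currency — PK none and explicit NOT NULL columns excluded).
shipments: 2 nullable (address, price — PK (notes, shipment_id, sku) and explicit NOT NULL columns excluded).
products: 3 nullable (product_id, address, sku — PK none and explicit NOT NULL columns excluded).
Total: 3 + 7 + 2 + 3 = 15.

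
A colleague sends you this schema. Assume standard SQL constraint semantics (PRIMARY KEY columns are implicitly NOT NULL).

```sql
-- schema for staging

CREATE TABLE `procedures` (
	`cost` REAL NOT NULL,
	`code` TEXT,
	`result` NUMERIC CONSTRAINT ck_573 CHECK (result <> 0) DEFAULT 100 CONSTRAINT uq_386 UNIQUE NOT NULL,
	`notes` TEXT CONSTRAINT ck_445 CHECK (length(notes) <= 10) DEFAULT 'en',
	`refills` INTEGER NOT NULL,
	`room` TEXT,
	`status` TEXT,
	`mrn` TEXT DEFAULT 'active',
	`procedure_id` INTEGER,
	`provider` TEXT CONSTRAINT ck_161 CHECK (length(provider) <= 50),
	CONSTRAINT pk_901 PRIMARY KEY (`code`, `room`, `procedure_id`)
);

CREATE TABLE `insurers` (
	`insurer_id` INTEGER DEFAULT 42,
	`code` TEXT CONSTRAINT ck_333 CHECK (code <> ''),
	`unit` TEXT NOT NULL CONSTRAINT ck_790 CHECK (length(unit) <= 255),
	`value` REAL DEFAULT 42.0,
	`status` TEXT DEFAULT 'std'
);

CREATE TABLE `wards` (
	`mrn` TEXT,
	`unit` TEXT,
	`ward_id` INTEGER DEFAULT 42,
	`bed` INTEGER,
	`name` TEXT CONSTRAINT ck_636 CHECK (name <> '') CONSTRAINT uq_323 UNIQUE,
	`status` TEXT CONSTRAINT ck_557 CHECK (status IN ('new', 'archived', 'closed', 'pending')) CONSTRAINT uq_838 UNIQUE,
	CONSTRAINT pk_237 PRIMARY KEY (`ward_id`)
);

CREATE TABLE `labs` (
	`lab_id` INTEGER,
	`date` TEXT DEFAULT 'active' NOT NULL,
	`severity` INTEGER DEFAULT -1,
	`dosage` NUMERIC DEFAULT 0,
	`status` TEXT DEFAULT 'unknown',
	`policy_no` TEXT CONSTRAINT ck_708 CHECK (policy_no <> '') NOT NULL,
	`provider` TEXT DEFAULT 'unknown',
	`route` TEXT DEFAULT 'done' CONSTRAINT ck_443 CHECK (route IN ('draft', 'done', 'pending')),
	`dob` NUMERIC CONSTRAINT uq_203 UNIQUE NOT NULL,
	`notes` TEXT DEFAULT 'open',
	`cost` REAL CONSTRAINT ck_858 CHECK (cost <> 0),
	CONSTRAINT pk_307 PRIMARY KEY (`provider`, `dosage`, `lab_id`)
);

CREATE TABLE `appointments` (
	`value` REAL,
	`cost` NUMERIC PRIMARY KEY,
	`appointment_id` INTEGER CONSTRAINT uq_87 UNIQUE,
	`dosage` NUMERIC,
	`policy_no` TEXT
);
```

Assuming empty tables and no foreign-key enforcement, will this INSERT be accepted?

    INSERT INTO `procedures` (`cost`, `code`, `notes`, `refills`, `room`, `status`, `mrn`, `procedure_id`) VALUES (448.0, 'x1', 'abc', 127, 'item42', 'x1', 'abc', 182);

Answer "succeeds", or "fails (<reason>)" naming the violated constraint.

NOT NULL columns: code is supplied; cost is supplied; procedure_id is supplied; refills is supplied; result defaults to 100; room is supplied.
CHECK constraints: 'abc' satisfies (length(notes) <= 10).
No constraint is violated.

succeeds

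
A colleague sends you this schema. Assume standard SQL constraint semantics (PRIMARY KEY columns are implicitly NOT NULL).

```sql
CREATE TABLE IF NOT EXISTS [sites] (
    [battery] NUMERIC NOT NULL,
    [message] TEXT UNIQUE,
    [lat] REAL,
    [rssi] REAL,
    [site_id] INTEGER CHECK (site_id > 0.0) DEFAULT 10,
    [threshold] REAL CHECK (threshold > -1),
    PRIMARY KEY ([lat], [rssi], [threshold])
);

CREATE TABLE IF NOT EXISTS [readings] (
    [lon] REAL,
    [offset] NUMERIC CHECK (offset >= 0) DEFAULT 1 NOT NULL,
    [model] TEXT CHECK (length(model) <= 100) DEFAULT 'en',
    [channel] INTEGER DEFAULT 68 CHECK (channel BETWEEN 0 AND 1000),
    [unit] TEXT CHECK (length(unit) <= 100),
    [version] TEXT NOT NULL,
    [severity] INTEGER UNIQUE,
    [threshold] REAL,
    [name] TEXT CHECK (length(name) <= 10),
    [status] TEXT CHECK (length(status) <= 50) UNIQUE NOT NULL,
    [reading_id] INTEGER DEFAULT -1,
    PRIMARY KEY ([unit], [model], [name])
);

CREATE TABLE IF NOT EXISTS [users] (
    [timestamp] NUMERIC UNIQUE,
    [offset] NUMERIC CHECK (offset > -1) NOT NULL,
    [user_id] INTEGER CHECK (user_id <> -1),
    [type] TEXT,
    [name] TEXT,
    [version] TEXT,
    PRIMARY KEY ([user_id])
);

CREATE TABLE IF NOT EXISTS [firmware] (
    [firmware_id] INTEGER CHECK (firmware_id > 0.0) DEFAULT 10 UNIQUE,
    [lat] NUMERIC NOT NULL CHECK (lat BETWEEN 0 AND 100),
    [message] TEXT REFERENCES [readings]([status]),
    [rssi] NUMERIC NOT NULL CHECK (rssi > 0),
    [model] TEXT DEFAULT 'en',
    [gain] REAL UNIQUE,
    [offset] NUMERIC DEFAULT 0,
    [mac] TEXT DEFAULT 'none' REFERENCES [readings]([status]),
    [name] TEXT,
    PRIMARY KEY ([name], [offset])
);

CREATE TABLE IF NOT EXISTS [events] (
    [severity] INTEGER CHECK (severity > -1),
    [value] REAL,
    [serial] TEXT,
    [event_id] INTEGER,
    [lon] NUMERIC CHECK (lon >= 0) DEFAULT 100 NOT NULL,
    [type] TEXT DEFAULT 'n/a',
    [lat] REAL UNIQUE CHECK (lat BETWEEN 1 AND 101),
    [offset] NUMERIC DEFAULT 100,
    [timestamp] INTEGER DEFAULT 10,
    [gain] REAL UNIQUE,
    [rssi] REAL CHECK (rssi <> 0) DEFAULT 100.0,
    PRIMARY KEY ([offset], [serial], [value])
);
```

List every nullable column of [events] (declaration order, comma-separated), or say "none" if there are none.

severity, event_id, type, lat, timestamp, gain, rssi

- severity: CHECK does not forbid NULL (a CHECK constraint passes when its expression is NULL) → nullable.
- value: part of the PRIMARY KEY, which implies NOT NULL → not nullable.
- serial: part of the PRIMARY KEY, which implies NOT NULL → not nullable.
- event_id: no NOT NULL constraint applies → nullable.
- lon: declared NOT NULL → not nullable.
- type: DEFAULT only fills an omitted column; an explicit NULL is still allowed → nullable.
- lat: CHECK does not forbid NULL (a CHECK constraint passes when its expression is NULL) → nullable.
- offset: part of the PRIMARY KEY, which implies NOT NULL → not nullable.
- timestamp: DEFAULT only fills an omitted column; an explicit NULL is still allowed → nullable.
- gain: UNIQUE does not imply NOT NULL → nullable.
- rssi: CHECK does not forbid NULL (a CHECK constraint passes when its expression is NULL) → nullable.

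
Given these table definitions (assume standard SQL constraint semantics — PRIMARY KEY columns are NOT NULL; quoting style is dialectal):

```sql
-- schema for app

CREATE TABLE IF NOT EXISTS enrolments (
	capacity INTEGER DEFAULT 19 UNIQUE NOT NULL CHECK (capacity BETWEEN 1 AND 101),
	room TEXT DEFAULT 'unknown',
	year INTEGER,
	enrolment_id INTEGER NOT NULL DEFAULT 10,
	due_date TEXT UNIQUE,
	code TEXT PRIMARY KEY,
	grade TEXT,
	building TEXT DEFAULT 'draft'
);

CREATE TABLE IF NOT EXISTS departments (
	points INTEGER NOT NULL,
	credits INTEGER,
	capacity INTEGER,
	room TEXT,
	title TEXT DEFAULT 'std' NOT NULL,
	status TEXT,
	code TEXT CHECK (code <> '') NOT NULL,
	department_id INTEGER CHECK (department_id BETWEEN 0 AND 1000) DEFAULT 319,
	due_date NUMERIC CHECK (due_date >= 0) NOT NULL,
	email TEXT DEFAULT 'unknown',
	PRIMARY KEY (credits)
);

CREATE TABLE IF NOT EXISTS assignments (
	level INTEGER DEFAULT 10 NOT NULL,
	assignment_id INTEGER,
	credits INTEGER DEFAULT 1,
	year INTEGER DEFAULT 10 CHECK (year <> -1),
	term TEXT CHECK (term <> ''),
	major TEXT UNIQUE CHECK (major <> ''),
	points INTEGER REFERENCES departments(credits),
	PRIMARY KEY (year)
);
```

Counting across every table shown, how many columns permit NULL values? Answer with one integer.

enrolments: 5 nullable (room, year, due_date, grade, building — PK (code) and explicit NOT NULL columns excluded).
departments: 5 nullable (capacity, room, status, department_id, email — PK (credits) and explicit NOT NULL columns excluded).
assignments: 5 nullable (assignment_id, credits, term, major, points — PK (year) and explicit NOT NULL columns excluded).
Total: 5 + 5 + 5 = 15.

15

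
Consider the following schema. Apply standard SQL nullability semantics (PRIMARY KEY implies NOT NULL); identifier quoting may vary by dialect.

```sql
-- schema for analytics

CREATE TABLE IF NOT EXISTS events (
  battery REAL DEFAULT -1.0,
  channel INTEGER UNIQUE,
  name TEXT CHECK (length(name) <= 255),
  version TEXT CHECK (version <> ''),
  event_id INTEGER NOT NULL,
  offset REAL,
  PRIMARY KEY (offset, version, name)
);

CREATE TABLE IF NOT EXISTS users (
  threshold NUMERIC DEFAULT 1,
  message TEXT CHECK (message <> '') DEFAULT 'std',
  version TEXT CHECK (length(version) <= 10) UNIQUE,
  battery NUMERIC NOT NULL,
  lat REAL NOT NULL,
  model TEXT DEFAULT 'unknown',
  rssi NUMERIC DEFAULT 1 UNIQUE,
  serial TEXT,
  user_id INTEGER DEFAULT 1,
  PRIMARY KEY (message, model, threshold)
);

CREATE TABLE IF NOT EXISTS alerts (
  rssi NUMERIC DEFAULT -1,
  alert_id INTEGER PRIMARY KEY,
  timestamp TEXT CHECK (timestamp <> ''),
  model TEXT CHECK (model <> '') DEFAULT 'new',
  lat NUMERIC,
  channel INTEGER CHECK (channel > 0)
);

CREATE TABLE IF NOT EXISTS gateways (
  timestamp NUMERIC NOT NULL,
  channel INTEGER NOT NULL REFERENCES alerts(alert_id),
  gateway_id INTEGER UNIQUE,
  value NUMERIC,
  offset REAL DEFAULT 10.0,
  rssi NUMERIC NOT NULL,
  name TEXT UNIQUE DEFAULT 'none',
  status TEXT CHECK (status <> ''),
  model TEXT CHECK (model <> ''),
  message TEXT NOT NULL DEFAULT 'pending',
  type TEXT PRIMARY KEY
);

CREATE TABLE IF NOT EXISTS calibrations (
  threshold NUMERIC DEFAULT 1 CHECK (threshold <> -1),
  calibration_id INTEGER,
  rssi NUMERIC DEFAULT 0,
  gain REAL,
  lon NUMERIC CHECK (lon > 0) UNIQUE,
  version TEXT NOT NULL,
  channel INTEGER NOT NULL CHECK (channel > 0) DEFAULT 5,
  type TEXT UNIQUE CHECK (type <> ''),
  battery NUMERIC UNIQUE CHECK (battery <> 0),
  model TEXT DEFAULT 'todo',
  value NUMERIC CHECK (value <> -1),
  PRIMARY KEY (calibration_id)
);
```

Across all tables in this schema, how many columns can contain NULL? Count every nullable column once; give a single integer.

25

events: 2 nullable (battery, channel — PK (offset, version, name) and explicit NOT NULL columns excluded).
users: 4 nullable (version, rssi, serial, user_id — PK (message, model, threshold) and explicit NOT NULL columns excluded).
alerts: 5 nullable (rssi, timestamp, model, lat, channel — PK (alert_id) and explicit NOT NULL columns excluded).
gateways: 6 nullable (gateway_id, value, offset, name, status, model — PK (type) and explicit NOT NULL columns excluded).
calibrations: 8 nullable (threshold, rssi, gain, lon, type, battery, model, value — PK (calibration_id) and explicit NOT NULL columns excluded).
Total: 2 + 4 + 5 + 6 + 8 = 25.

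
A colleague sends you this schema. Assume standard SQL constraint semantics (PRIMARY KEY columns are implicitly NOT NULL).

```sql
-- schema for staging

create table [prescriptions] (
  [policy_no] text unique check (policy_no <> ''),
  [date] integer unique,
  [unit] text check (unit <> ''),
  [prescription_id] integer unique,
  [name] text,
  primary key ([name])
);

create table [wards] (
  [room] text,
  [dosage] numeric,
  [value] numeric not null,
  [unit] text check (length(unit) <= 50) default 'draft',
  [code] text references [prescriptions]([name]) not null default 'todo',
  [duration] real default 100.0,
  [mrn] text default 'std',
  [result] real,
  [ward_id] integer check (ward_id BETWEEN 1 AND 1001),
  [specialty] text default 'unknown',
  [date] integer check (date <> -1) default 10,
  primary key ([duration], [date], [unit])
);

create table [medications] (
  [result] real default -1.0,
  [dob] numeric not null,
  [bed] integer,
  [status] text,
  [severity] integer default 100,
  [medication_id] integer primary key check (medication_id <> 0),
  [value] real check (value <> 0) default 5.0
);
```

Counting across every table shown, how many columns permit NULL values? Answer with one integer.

prescriptions: 4 nullable (policy_no, date, unit, prescription_id — PK (name) and explicit NOT NULL columns excluded).
wards: 6 nullable (room, dosage, mrn, result, ward_id, specialty — PK (duration, date, unit) and explicit NOT NULL columns excluded).
medications: 5 nullable (result, bed, status, severity, value — PK (medication_id) and explicit NOT NULL columns excluded).
Total: 4 + 6 + 5 = 15.

15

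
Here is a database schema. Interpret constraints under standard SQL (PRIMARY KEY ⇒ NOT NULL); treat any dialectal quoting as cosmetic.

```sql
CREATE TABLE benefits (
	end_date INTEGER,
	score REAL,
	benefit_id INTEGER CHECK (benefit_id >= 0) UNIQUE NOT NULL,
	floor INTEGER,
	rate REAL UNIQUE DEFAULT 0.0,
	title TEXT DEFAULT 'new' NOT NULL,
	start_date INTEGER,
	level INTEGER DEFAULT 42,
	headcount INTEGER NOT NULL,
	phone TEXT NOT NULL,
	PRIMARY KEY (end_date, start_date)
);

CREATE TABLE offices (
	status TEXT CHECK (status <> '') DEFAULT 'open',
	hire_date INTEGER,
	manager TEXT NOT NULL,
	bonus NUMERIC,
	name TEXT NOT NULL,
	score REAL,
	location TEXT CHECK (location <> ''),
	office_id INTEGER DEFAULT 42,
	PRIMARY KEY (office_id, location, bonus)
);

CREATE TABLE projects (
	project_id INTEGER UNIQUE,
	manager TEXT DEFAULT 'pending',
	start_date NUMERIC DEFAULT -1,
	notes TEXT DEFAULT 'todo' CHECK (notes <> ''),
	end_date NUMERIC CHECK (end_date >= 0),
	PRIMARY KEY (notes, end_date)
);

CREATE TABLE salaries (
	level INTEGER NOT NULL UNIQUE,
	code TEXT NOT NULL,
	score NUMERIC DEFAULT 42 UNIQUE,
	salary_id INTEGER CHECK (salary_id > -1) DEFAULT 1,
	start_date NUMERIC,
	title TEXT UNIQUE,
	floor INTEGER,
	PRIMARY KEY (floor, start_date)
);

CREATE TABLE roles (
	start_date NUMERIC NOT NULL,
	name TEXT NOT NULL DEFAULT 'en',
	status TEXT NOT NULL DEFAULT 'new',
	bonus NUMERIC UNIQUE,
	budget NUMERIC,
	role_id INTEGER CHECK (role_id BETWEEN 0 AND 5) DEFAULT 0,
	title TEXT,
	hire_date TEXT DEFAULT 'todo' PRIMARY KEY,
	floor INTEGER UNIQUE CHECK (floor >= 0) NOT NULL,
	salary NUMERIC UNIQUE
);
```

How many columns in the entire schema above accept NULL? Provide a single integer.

benefits: 4 nullable (score, floor, rate, level — PK (end_date, start_date) and explicit NOT NULL columns excluded).
offices: 3 nullable (status, hire_date, score — PK (office_id, location, bonus) and explicit NOT NULL columns excluded).
projects: 3 nullable (project_id, manager, start_date — PK (notes, end_date) and explicit NOT NULL columns excluded).
salaries: 3 nullable (score, salary_id, title — PK (floor, start_date) and explicit NOT NULL columns excluded).
roles: 5 nullable (bonus, budget, role_id, title, salary — PK (hire_date) and explicit NOT NULL columns excluded).
Total: 4 + 3 + 3 + 3 + 5 = 18.

18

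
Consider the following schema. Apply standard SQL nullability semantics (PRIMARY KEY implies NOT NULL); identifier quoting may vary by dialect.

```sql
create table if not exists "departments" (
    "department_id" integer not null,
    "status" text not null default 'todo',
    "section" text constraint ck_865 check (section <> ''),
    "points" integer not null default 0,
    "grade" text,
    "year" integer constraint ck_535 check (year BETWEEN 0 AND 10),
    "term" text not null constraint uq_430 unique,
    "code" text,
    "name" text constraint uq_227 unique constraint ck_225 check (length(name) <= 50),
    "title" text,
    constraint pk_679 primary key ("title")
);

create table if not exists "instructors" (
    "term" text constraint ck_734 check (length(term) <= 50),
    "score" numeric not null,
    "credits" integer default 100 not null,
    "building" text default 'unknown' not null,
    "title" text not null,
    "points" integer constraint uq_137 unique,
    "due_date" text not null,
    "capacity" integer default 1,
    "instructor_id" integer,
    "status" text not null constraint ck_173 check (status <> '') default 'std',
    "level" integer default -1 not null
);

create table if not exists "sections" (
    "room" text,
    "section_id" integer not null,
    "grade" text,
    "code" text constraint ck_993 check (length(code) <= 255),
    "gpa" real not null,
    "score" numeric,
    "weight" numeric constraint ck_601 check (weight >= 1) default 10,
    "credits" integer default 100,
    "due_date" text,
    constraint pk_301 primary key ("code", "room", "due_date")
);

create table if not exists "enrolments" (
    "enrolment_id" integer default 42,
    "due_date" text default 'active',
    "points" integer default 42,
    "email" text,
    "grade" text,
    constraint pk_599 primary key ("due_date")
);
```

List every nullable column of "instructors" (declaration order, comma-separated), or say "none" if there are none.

term, points, capacity, instructor_id

- term: CHECK does not forbid NULL (a CHECK constraint passes when its expression is NULL) → nullable.
- score: declared NOT NULL → not nullable.
- credits: declared NOT NULL → not nullable.
- building: declared NOT NULL → not nullable.
- title: declared NOT NULL → not nullable.
- points: UNIQUE does not imply NOT NULL → nullable.
- due_date: declared NOT NULL → not nullable.
- capacity: DEFAULT only fills an omitted column; an explicit NULL is still allowed → nullable.
- instructor_id: no NOT NULL constraint applies → nullable.
- status: declared NOT NULL → not nullable.
- level: declared NOT NULL → not nullable.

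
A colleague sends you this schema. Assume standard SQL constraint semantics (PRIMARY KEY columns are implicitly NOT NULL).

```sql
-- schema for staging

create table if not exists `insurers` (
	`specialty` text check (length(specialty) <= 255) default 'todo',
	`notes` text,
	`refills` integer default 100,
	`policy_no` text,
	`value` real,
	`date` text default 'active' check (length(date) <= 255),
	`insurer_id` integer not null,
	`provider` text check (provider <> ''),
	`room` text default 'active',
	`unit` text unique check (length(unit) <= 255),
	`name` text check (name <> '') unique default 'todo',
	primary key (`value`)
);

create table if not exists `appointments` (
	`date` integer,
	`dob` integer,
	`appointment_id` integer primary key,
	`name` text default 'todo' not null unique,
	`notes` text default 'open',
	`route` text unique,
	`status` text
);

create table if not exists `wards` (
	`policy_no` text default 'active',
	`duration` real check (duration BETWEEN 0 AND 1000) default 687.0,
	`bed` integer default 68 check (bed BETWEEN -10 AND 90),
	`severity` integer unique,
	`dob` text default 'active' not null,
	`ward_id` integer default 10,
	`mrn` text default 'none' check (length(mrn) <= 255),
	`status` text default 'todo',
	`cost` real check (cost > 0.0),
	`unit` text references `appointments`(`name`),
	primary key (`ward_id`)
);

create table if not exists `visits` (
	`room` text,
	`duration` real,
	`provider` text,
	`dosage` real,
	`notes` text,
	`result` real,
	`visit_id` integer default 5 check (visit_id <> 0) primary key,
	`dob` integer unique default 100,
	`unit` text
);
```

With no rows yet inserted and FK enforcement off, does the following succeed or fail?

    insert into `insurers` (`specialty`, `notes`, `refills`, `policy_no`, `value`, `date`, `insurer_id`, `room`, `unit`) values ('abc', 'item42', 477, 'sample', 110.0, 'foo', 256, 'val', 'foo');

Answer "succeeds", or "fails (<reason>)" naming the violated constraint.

succeeds

NOT NULL columns: insurer_id is supplied; value is supplied.
CHECK constraints: 'abc' satisfies (length(specialty) <= 255); 'foo' satisfies (length(date) <= 255); 'foo' satisfies (length(unit) <= 255).
No constraint is violated.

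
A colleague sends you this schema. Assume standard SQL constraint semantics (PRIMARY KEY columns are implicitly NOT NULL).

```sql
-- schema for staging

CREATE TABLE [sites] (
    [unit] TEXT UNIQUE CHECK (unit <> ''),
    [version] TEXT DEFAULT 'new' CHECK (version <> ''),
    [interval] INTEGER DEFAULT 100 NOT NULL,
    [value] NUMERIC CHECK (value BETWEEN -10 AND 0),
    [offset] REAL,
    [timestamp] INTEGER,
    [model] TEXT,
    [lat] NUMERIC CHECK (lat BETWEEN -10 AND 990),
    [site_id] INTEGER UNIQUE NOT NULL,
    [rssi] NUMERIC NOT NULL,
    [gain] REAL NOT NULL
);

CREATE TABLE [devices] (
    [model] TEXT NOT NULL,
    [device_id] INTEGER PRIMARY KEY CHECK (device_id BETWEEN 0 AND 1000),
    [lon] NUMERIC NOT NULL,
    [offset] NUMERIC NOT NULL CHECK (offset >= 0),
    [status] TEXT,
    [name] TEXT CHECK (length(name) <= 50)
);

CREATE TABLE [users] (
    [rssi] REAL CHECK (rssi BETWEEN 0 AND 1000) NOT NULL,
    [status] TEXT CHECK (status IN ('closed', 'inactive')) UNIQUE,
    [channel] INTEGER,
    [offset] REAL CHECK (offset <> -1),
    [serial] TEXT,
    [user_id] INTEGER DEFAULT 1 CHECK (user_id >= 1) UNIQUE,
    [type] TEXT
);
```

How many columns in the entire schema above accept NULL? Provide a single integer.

15

sites: 7 nullable (unit, version, value, offset, timestamp, model, lat — PK none and explicit NOT NULL columns excluded).
devices: 2 nullable (status, name — PK (device_id) and explicit NOT NULL columns excluded).
users: 6 nullable (status, channel, offset, serial, user_id, type — PK none and explicit NOT NULL columns excluded).
Total: 7 + 2 + 6 = 15.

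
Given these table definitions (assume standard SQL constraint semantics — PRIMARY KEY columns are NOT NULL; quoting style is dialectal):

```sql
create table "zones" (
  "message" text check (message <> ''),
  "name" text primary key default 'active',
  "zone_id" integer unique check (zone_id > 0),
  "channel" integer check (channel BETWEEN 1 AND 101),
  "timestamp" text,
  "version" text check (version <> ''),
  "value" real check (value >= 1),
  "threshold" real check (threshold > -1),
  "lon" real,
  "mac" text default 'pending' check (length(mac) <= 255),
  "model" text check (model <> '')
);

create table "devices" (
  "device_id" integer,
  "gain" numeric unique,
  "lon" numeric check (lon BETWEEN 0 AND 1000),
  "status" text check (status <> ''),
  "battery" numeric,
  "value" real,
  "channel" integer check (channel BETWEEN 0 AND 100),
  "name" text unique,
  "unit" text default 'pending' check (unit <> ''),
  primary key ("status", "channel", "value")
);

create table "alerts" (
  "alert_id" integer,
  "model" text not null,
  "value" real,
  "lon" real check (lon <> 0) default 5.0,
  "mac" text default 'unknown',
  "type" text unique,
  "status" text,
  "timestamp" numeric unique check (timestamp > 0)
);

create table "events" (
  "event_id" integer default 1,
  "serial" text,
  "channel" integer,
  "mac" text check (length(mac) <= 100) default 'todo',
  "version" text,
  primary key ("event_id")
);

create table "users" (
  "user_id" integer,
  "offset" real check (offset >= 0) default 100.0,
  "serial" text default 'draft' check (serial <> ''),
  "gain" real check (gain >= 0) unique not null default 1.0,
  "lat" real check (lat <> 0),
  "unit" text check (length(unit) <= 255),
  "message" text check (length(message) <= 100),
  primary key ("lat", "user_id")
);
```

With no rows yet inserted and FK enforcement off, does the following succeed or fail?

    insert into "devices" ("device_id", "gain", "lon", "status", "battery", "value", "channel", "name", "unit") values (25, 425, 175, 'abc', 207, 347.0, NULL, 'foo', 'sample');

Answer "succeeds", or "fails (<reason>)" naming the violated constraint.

fails (NOT NULL on channel)

channel is explicitly set to NULL, but channel is part of the PRIMARY KEY (implied NOT NULL).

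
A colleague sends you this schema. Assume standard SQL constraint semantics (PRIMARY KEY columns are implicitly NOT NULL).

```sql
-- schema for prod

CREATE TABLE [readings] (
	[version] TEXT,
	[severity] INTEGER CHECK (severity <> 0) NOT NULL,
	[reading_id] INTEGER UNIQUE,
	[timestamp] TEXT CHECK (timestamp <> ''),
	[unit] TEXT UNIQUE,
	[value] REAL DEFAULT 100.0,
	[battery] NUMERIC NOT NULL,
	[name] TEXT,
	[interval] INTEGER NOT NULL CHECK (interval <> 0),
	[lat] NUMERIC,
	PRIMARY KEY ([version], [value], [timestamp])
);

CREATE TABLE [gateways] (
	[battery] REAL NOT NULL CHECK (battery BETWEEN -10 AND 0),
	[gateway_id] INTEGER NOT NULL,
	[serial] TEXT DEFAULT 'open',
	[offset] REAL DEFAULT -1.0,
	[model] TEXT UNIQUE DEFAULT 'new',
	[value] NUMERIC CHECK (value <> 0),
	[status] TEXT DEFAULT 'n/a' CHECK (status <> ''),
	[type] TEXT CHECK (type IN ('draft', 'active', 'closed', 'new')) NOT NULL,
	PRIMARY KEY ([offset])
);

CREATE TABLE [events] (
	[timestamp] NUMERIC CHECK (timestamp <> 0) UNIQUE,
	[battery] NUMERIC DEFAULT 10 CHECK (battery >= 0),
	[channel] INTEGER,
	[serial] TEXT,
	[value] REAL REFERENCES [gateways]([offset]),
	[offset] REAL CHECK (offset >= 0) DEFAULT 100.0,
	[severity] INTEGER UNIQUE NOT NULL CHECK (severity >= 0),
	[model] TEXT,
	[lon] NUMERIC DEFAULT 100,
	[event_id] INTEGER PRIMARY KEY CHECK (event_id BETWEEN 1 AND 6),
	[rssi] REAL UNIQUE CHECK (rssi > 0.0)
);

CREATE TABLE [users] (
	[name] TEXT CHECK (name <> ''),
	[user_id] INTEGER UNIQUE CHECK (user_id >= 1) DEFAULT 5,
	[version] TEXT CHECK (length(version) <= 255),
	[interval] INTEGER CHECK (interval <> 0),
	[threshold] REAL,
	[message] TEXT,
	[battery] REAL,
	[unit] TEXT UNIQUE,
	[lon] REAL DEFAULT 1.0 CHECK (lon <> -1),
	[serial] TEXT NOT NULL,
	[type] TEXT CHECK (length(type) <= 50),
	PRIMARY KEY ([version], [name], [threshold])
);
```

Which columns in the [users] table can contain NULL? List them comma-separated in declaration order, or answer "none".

- name: part of the PRIMARY KEY, which implies NOT NULL → not nullable.
- user_id: CHECK does not forbid NULL (a CHECK constraint passes when its expression is NULL) → nullable.
- version: part of the PRIMARY KEY, which implies NOT NULL → not nullable.
- interval: CHECK does not forbid NULL (a CHECK constraint passes when its expression is NULL) → nullable.
- threshold: part of the PRIMARY KEY, which implies NOT NULL → not nullable.
- message: no NOT NULL constraint applies → nullable.
- battery: no NOT NULL constraint applies → nullable.
- unit: UNIQUE does not imply NOT NULL → nullable.
- lon: CHECK does not forbid NULL (a CHECK constraint passes when its expression is NULL) → nullable.
- serial: declared NOT NULL → not nullable.
- type: CHECK does not forbid NULL (a CHECK constraint passes when its expression is NULL) → nullable.

user_id, interval, message, battery, unit, lon, type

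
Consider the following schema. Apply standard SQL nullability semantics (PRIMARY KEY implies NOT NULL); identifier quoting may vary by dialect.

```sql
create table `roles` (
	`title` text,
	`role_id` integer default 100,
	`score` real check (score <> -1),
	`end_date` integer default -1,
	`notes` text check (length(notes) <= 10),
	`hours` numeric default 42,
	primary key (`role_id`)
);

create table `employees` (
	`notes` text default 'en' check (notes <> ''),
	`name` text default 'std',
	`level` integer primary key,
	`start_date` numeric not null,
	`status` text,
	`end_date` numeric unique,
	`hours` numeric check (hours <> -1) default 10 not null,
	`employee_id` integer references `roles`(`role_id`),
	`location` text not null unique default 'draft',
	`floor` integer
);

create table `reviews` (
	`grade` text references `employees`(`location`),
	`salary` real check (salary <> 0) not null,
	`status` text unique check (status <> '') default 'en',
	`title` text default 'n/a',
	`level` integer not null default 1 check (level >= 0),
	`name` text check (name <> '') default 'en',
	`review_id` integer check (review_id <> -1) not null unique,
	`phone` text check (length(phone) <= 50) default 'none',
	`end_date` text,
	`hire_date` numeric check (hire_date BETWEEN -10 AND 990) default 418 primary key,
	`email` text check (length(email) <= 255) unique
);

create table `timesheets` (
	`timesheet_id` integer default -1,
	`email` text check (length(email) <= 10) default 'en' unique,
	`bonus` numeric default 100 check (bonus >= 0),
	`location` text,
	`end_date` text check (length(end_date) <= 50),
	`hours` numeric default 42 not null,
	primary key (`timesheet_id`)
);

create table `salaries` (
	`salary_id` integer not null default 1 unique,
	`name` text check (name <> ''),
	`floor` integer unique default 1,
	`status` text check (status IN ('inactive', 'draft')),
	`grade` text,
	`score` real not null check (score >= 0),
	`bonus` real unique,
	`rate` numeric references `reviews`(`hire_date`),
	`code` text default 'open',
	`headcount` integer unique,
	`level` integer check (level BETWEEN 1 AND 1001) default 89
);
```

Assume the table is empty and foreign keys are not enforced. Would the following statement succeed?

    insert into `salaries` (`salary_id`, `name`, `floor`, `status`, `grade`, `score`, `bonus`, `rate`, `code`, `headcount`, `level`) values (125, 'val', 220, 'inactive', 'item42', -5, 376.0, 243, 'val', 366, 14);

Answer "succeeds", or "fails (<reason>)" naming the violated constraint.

The value -5 for score violates CHECK (score >= 0).

fails (CHECK on score)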